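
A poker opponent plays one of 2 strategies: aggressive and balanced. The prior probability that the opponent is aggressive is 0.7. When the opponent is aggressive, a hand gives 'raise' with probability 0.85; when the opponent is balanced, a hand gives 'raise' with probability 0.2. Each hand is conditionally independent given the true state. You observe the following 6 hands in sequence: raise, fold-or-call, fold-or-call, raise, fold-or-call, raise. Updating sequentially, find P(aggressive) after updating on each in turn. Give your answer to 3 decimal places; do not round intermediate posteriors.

0.541

After 'raise': P(aggressive) = 0.85·0.7000 / (0.85·0.7000 + 0.2·0.3000) ≈ 0.9084
After 'fold-or-call': P(aggressive) = 0.15·0.9084 / (0.15·0.9084 + 0.8·0.0916) ≈ 0.6503
After 'fold-or-call': P(aggressive) = 0.15·0.6503 / (0.15·0.6503 + 0.8·0.3497) ≈ 0.2585
After 'raise': P(aggressive) = 0.85·0.2585 / (0.85·0.2585 + 0.2·0.7415) ≈ 0.5970
After 'fold-or-call': P(aggressive) = 0.15·0.5970 / (0.15·0.5970 + 0.8·0.4030) ≈ 0.2174
After 'raise': P(aggressive) = 0.85·0.2174 / (0.85·0.2174 + 0.2·0.7826) ≈ 0.5414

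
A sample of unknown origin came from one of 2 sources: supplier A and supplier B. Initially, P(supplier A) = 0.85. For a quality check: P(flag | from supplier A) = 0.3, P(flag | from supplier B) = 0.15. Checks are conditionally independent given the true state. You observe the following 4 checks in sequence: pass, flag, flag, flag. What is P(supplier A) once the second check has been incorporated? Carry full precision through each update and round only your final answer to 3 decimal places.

0.903

After 'pass': P(supplier A) = 0.7·0.8500 / (0.7·0.8500 + 0.85·0.1500) ≈ 0.8235
After 'flag': P(supplier A) = 0.3·0.8235 / (0.3·0.8235 + 0.15·0.1765) ≈ 0.9032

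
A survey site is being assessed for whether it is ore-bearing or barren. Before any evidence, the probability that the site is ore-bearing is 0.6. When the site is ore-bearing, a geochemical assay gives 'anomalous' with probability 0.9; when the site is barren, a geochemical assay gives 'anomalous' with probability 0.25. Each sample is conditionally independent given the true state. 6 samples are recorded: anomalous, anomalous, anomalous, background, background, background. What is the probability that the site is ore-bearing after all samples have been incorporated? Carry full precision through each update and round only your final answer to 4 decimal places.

After 'anomalous': P(ore) = 0.9·0.6000 / (0.9·0.6000 + 0.25·0.4000) ≈ 0.8438
After 'anomalous': P(ore) = 0.9·0.8438 / (0.9·0.8438 + 0.25·0.1562) ≈ 0.9511
After 'anomalous': P(ore) = 0.9·0.9511 / (0.9·0.9511 + 0.25·0.0489) ≈ 0.9859
After 'background': P(ore) = 0.1·0.9859 / (0.1·0.9859 + 0.75·0.0141) ≈ 0.9032
After 'background': P(ore) = 0.1·0.9032 / (0.1·0.9032 + 0.75·0.0968) ≈ 0.5544
After 'background': P(ore) = 0.1·0.5544 / (0.1·0.5544 + 0.75·0.4456) ≈ 0.1423

0.1423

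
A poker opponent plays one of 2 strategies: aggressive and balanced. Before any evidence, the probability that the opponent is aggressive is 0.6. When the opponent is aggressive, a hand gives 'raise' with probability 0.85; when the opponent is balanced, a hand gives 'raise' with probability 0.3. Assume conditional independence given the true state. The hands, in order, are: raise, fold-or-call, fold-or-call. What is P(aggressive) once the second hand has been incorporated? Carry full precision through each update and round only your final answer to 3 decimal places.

0.477

After 'raise': P(aggressive) = 0.85·0.6000 / (0.85·0.6000 + 0.3·0.4000) ≈ 0.8095
After 'fold-or-call': P(aggressive) = 0.15·0.8095 / (0.15·0.8095 + 0.7·0.1905) ≈ 0.4766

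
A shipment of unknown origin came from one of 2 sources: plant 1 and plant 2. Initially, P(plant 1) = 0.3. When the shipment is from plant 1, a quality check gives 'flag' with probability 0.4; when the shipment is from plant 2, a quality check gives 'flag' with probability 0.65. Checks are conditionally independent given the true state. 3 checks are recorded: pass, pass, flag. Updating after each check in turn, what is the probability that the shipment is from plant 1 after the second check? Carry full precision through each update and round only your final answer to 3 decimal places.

After 'pass': P(plant 1) = 0.6·0.3000 / (0.6·0.3000 + 0.35·0.7000) ≈ 0.4235
After 'pass': P(plant 1) = 0.6·0.4235 / (0.6·0.4235 + 0.35·0.5765) ≈ 0.5574

0.557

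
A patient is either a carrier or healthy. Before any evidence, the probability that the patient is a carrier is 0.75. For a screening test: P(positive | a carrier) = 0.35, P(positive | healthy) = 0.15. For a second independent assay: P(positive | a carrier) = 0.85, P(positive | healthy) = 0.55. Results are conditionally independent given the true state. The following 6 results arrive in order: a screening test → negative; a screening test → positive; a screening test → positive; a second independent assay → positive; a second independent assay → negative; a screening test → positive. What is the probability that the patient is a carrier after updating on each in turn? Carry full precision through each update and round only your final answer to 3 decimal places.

0.938

After a screening test='negative': P(carrier) = 0.65·0.7500 / (0.65·0.7500 + 0.85·0.2500) ≈ 0.6964
After a screening test='positive': P(carrier) = 0.35·0.6964 / (0.35·0.6964 + 0.15·0.3036) ≈ 0.8426
After a screening test='positive': P(carrier) = 0.35·0.8426 / (0.35·0.8426 + 0.15·0.1574) ≈ 0.9259
After a second independent assay='positive': P(carrier) = 0.85·0.9259 / (0.85·0.9259 + 0.55·0.0741) ≈ 0.9507
After a second independent assay='negative': P(carrier) = 0.15·0.9507 / (0.15·0.9507 + 0.45·0.0493) ≈ 0.8655
After a screening test='positive': P(carrier) = 0.35·0.8655 / (0.35·0.8655 + 0.15·0.1345) ≈ 0.9376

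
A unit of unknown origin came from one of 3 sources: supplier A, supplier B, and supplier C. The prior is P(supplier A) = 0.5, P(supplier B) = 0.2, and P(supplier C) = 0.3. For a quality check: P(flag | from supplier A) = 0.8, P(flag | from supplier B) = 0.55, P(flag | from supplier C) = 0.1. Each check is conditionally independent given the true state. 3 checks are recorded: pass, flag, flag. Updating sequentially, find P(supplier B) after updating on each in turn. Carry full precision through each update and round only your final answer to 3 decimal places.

0.290

After 'pass': normaliser = 0.2·0.5000 + 0.45·0.2000 + 0.9·0.3000; P(supplier A) ≈ 0.2174, P(supplier B) ≈ 0.1957, P(supplier C) ≈ 0.5870
After 'flag': normaliser = 0.8·0.2174 + 0.55·0.1957 + 0.1·0.5870; P(supplier A) ≈ 0.5112, P(supplier B) ≈ 0.3163, P(supplier C) ≈ 0.1725
After 'flag': normaliser = 0.8·0.5112 + 0.55·0.3163 + 0.1·0.1725; P(supplier A) ≈ 0.6814, P(supplier B) ≈ 0.2899, P(supplier C) ≈ 0.0287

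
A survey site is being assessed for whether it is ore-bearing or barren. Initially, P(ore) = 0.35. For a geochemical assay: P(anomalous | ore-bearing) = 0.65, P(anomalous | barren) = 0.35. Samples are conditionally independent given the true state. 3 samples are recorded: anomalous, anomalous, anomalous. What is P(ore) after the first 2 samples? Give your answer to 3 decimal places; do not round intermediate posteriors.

0.650

Apply Bayes' rule sequentially, carrying P(ore) forward.
After 'anomalous': P(ore) = 0.65·0.3500 / (0.65·0.3500 + 0.35·0.6500) ≈ 0.5000
After 'anomalous': P(ore) = 0.65·0.5000 / (0.65·0.5000 + 0.35·0.5000) ≈ 0.6500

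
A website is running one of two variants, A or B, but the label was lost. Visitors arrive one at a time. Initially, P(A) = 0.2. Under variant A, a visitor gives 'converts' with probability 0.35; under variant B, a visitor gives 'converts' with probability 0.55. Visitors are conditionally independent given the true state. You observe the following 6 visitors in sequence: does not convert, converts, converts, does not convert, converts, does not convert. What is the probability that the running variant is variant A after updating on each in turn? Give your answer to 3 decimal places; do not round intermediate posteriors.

Each posterior becomes the prior for the next update.
After 'does not convert': P(A) = 0.65·0.2000 / (0.65·0.2000 + 0.45·0.8000) ≈ 0.2653
After 'converts': P(A) = 0.35·0.2653 / (0.35·0.2653 + 0.55·0.7347) ≈ 0.1869
After 'converts': P(A) = 0.35·0.1869 / (0.35·0.1869 + 0.55·0.8131) ≈ 0.1276
After 'does not convert': P(A) = 0.65·0.1276 / (0.65·0.1276 + 0.45·0.8724) ≈ 0.1744
After 'converts': P(A) = 0.35·0.1744 / (0.35·0.1744 + 0.55·0.8256) ≈ 0.1185
After 'does not convert': P(A) = 0.65·0.1185 / (0.65·0.1185 + 0.45·0.8815) ≈ 0.1626

0.163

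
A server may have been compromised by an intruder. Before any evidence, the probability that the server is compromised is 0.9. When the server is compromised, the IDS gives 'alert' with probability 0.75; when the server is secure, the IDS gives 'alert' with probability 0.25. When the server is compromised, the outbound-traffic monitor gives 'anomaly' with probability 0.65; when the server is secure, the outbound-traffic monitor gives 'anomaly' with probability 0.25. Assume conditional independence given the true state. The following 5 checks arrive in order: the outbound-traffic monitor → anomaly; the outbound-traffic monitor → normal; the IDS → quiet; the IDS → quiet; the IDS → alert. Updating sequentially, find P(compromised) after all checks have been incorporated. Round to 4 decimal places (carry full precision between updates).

After the outbound-traffic monitor='anomaly': P(compromised) = 0.65·0.9000 / (0.65·0.9000 + 0.25·0.1000) ≈ 0.9590
After the outbound-traffic monitor='normal': P(compromised) = 0.35·0.9590 / (0.35·0.9590 + 0.75·0.0410) ≈ 0.9161
After the IDS='quiet': P(compromised) = 0.25·0.9161 / (0.25·0.9161 + 0.75·0.0839) ≈ 0.7845
After the IDS='quiet': P(compromised) = 0.25·0.7845 / (0.25·0.7845 + 0.75·0.2155) ≈ 0.5482
After the IDS='alert': P(compromised) = 0.75·0.5482 / (0.75·0.5482 + 0.25·0.4518) ≈ 0.7845

0.7845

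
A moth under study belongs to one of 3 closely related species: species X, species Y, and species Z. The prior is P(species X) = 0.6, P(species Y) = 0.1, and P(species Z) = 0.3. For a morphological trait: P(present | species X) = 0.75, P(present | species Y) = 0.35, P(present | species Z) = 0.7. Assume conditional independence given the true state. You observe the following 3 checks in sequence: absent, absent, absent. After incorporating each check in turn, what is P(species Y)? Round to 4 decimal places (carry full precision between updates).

0.6111

Apply Bayes' rule sequentially, carrying P(species Y) forward.
After 'absent': normaliser = 0.25·0.6000 + 0.65·0.1000 + 0.3·0.3000; P(species X) ≈ 0.4918, P(species Y) ≈ 0.2131, P(species Z) ≈ 0.2951
After 'absent': normaliser = 0.25·0.4918 + 0.65·0.2131 + 0.3·0.2951; P(species X) ≈ 0.3513, P(species Y) ≈ 0.3958, P(species Z) ≈ 0.2529
After 'absent': normaliser = 0.25·0.3513 + 0.65·0.3958 + 0.3·0.2529; P(species X) ≈ 0.2086, P(species Y) ≈ 0.6111, P(species Z) ≈ 0.1803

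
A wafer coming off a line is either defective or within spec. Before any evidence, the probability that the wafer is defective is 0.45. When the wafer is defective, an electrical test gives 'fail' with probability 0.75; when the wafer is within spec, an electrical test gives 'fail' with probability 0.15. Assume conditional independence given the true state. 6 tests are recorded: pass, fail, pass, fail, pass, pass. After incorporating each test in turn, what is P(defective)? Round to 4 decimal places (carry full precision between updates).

After 'pass': P(defective) = 0.25·0.4500 / (0.25·0.4500 + 0.85·0.5500) ≈ 0.1940
After 'fail': P(defective) = 0.75·0.1940 / (0.75·0.1940 + 0.15·0.8060) ≈ 0.5461
After 'pass': P(defective) = 0.25·0.5461 / (0.25·0.5461 + 0.85·0.4539) ≈ 0.2614
After 'fail': P(defective) = 0.75·0.2614 / (0.75·0.2614 + 0.15·0.7386) ≈ 0.6389
After 'pass': P(defective) = 0.25·0.6389 / (0.25·0.6389 + 0.85·0.3611) ≈ 0.3423
After 'pass': P(defective) = 0.25·0.3423 / (0.25·0.3423 + 0.85·0.6577) ≈ 0.1327

0.1327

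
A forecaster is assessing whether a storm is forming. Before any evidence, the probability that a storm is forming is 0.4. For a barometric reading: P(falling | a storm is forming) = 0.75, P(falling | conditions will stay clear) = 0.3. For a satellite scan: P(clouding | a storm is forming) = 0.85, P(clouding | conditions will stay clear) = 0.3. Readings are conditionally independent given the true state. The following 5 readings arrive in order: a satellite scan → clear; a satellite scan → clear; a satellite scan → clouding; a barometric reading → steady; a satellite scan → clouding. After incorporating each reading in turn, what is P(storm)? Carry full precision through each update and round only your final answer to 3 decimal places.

After a satellite scan='clear': P(storm) = 0.15·0.4000 / (0.15·0.4000 + 0.7·0.6000) ≈ 0.1250
After a satellite scan='clear': P(storm) = 0.15·0.1250 / (0.15·0.1250 + 0.7·0.8750) ≈ 0.0297
After a satellite scan='clouding': P(storm) = 0.85·0.0297 / (0.85·0.0297 + 0.3·0.9703) ≈ 0.0798
After a barometric reading='steady': P(storm) = 0.25·0.0798 / (0.25·0.0798 + 0.7·0.9202) ≈ 0.0300
After a satellite scan='clouding': P(storm) = 0.85·0.0300 / (0.85·0.0300 + 0.3·0.9700) ≈ 0.0807

0.081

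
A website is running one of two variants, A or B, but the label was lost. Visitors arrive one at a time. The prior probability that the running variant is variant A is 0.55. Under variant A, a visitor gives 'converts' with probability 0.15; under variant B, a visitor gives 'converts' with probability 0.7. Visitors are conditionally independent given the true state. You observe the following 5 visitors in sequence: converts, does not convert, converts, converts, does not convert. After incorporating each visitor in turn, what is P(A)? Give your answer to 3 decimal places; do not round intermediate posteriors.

0.088

After 'converts': P(A) = 0.15·0.5500 / (0.15·0.5500 + 0.7·0.4500) ≈ 0.2075
After 'does not convert': P(A) = 0.85·0.2075 / (0.85·0.2075 + 0.3·0.7925) ≈ 0.4260
After 'converts': P(A) = 0.15·0.4260 / (0.15·0.4260 + 0.7·0.5740) ≈ 0.1372
After 'converts': P(A) = 0.15·0.1372 / (0.15·0.1372 + 0.7·0.8628) ≈ 0.0330
After 'does not convert': P(A) = 0.85·0.0330 / (0.85·0.0330 + 0.3·0.9670) ≈ 0.0880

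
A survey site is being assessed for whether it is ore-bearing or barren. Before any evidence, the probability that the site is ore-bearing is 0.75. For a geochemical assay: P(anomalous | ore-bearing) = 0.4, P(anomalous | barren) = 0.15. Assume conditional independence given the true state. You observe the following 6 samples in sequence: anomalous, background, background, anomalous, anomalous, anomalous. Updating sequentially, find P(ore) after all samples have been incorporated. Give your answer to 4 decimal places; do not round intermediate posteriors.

0.9869

After 'anomalous': P(ore) = 0.4·0.7500 / (0.4·0.7500 + 0.15·0.2500) ≈ 0.8889
After 'background': P(ore) = 0.6·0.8889 / (0.6·0.8889 + 0.85·0.1111) ≈ 0.8496
After 'background': P(ore) = 0.6·0.8496 / (0.6·0.8496 + 0.85·0.1504) ≈ 0.7994
After 'anomalous': P(ore) = 0.4·0.7994 / (0.4·0.7994 + 0.15·0.2006) ≈ 0.9140
After 'anomalous': P(ore) = 0.4·0.9140 / (0.4·0.9140 + 0.15·0.0860) ≈ 0.9659
After 'anomalous': P(ore) = 0.4·0.9659 / (0.4·0.9659 + 0.15·0.0341) ≈ 0.9869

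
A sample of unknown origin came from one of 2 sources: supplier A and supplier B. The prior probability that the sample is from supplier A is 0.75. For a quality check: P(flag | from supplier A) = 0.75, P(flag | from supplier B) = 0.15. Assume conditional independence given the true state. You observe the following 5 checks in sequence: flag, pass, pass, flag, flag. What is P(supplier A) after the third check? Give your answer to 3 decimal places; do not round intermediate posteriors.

After 'flag': P(supplier A) = 0.75·0.7500 / (0.75·0.7500 + 0.15·0.2500) ≈ 0.9375
After 'pass': P(supplier A) = 0.25·0.9375 / (0.25·0.9375 + 0.85·0.0625) ≈ 0.8152
After 'pass': P(supplier A) = 0.25·0.8152 / (0.25·0.8152 + 0.85·0.1848) ≈ 0.5648

0.565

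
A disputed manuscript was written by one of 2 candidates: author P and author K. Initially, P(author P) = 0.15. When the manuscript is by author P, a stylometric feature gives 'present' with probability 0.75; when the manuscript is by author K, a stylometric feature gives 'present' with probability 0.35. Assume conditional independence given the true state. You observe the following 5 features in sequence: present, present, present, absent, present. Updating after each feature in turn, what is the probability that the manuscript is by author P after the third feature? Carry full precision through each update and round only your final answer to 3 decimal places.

Each posterior becomes the prior for the next update.
After 'present': P(author P) = 0.75·0.1500 / (0.75·0.1500 + 0.35·0.8500) ≈ 0.2744
After 'present': P(author P) = 0.75·0.2744 / (0.75·0.2744 + 0.35·0.7256) ≈ 0.4476
After 'present': P(author P) = 0.75·0.4476 / (0.75·0.4476 + 0.35·0.5524) ≈ 0.6346

0.635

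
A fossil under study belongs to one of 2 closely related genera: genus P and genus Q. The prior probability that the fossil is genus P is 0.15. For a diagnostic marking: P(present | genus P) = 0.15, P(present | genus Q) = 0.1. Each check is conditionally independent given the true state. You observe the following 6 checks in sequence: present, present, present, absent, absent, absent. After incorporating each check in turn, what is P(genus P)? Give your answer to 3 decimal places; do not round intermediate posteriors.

0.334

After 'present': P(genus P) = 0.15·0.1500 / (0.15·0.1500 + 0.1·0.8500) ≈ 0.2093
After 'present': P(genus P) = 0.15·0.2093 / (0.15·0.2093 + 0.1·0.7907) ≈ 0.2842
After 'present': P(genus P) = 0.15·0.2842 / (0.15·0.2842 + 0.1·0.7158) ≈ 0.3733
After 'absent': P(genus P) = 0.85·0.3733 / (0.85·0.3733 + 0.9·0.6267) ≈ 0.3600
After 'absent': P(genus P) = 0.85·0.3600 / (0.85·0.3600 + 0.9·0.6400) ≈ 0.3469
After 'absent': P(genus P) = 0.85·0.3469 / (0.85·0.3469 + 0.9·0.6531) ≈ 0.3341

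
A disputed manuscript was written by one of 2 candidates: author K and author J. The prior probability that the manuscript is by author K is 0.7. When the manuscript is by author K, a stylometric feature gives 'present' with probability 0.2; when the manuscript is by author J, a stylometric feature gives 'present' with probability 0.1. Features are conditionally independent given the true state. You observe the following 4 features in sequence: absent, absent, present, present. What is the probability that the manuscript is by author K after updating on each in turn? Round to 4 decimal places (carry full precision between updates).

0.8806

After 'absent': P(author K) = 0.8·0.7000 / (0.8·0.7000 + 0.9·0.3000) ≈ 0.6747
After 'absent': P(author K) = 0.8·0.6747 / (0.8·0.6747 + 0.9·0.3253) ≈ 0.6483
After 'present': P(author K) = 0.2·0.6483 / (0.2·0.6483 + 0.1·0.3517) ≈ 0.7867
After 'present': P(author K) = 0.2·0.7867 / (0.2·0.7867 + 0.1·0.2133) ≈ 0.8806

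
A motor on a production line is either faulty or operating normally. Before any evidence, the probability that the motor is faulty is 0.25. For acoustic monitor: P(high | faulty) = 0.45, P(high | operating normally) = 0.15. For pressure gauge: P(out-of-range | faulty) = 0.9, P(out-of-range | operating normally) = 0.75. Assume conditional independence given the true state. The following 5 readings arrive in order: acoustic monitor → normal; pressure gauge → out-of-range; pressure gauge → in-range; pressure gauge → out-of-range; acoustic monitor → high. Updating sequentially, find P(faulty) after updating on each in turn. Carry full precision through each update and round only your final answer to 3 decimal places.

0.272

After acoustic monitor='normal': P(faulty) = 0.55·0.2500 / (0.55·0.2500 + 0.85·0.7500) ≈ 0.1774
After pressure gauge='out-of-range': P(faulty) = 0.9·0.1774 / (0.9·0.1774 + 0.75·0.8226) ≈ 0.2056
After pressure gauge='in-range': P(faulty) = 0.1·0.2056 / (0.1·0.2056 + 0.25·0.7944) ≈ 0.0938
After pressure gauge='out-of-range': P(faulty) = 0.9·0.0938 / (0.9·0.0938 + 0.75·0.9062) ≈ 0.1105
After acoustic monitor='high': P(faulty) = 0.45·0.1105 / (0.45·0.1105 + 0.15·0.8895) ≈ 0.2715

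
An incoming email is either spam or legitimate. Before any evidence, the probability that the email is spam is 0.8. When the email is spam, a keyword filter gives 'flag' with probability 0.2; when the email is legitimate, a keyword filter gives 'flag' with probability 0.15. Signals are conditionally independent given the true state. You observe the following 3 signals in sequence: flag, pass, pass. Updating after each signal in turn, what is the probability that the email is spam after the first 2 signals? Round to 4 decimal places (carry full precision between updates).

After 'flag': P(spam) = 0.2·0.8000 / (0.2·0.8000 + 0.15·0.2000) ≈ 0.8421
After 'pass': P(spam) = 0.8·0.8421 / (0.8·0.8421 + 0.85·0.1579) ≈ 0.8339

0.8339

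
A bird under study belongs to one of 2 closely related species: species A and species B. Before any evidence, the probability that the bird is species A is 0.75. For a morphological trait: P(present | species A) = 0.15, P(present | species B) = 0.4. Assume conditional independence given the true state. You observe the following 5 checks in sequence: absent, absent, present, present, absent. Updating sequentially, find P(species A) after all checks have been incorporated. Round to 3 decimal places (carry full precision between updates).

0.545

Each posterior becomes the prior for the next update.
After 'absent': P(species A) = 0.85·0.7500 / (0.85·0.7500 + 0.6·0.2500) ≈ 0.8095
After 'absent': P(species A) = 0.85·0.8095 / (0.85·0.8095 + 0.6·0.1905) ≈ 0.8576
After 'present': P(species A) = 0.15·0.8576 / (0.15·0.8576 + 0.4·0.1424) ≈ 0.6930
After 'present': P(species A) = 0.15·0.6930 / (0.15·0.6930 + 0.4·0.3070) ≈ 0.4585
After 'absent': P(species A) = 0.85·0.4585 / (0.85·0.4585 + 0.6·0.5415) ≈ 0.5453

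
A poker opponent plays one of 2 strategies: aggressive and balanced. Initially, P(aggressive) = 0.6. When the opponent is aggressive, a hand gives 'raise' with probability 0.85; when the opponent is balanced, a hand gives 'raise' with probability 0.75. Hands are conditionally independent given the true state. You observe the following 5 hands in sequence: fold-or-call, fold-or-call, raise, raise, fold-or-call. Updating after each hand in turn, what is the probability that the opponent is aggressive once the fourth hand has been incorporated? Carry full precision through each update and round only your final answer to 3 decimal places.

0.410

After 'fold-or-call': P(aggressive) = 0.15·0.6000 / (0.15·0.6000 + 0.25·0.4000) ≈ 0.4737
After 'fold-or-call': P(aggressive) = 0.15·0.4737 / (0.15·0.4737 + 0.25·0.5263) ≈ 0.3506
After 'raise': P(aggressive) = 0.85·0.3506 / (0.85·0.3506 + 0.75·0.6494) ≈ 0.3797
After 'raise': P(aggressive) = 0.85·0.3797 / (0.85·0.3797 + 0.75·0.6203) ≈ 0.4095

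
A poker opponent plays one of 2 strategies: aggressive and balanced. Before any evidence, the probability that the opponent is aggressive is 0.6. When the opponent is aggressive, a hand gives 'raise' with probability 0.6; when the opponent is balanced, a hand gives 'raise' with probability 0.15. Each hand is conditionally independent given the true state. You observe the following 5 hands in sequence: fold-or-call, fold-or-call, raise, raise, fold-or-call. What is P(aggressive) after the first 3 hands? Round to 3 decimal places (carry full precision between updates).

0.571

After 'fold-or-call': P(aggressive) = 0.4·0.6000 / (0.4·0.6000 + 0.85·0.4000) ≈ 0.4138
After 'fold-or-call': P(aggressive) = 0.4·0.4138 / (0.4·0.4138 + 0.85·0.5862) ≈ 0.2494
After 'raise': P(aggressive) = 0.6·0.2494 / (0.6·0.2494 + 0.15·0.7506) ≈ 0.5706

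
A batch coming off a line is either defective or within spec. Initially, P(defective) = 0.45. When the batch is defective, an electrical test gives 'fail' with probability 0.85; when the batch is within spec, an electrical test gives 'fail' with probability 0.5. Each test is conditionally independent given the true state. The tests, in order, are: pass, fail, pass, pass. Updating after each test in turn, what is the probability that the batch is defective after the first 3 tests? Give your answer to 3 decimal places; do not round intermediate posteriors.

0.111

After 'pass': P(defective) = 0.15·0.4500 / (0.15·0.4500 + 0.5·0.5500) ≈ 0.1971
After 'fail': P(defective) = 0.85·0.1971 / (0.85·0.1971 + 0.5·0.8029) ≈ 0.2944
After 'pass': P(defective) = 0.15·0.2944 / (0.15·0.2944 + 0.5·0.7056) ≈ 0.1113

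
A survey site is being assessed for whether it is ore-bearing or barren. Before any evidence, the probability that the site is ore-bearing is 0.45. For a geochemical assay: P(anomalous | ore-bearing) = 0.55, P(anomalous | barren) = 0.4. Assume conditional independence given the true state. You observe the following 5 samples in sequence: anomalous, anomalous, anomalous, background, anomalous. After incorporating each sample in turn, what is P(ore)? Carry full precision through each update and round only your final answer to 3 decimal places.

Apply Bayes' rule sequentially, carrying P(ore) forward.
After 'anomalous': P(ore) = 0.55·0.4500 / (0.55·0.4500 + 0.4·0.5500) ≈ 0.5294
After 'anomalous': P(ore) = 0.55·0.5294 / (0.55·0.5294 + 0.4·0.4706) ≈ 0.6074
After 'anomalous': P(ore) = 0.55·0.6074 / (0.55·0.6074 + 0.4·0.3926) ≈ 0.6802
After 'background': P(ore) = 0.45·0.6802 / (0.45·0.6802 + 0.6·0.3198) ≈ 0.6147
After 'anomalous': P(ore) = 0.55·0.6147 / (0.55·0.6147 + 0.4·0.3853) ≈ 0.6869

0.687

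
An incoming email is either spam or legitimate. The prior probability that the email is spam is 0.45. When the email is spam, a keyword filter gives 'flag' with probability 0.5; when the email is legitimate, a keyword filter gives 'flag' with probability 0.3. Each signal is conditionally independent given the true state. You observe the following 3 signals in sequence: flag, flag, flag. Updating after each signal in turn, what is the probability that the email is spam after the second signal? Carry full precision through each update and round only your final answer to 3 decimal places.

0.694

After 'flag': P(spam) = 0.5·0.4500 / (0.5·0.4500 + 0.3·0.5500) ≈ 0.5769
After 'flag': P(spam) = 0.5·0.5769 / (0.5·0.5769 + 0.3·0.4231) ≈ 0.6944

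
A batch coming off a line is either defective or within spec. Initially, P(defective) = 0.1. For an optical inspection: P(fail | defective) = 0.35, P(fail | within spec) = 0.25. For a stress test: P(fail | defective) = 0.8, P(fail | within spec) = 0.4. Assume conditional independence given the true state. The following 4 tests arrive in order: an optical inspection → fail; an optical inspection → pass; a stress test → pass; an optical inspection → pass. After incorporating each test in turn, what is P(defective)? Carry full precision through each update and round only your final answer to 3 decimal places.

Each posterior becomes the prior for the next update.
After an optical inspection='fail': P(defective) = 0.35·0.1000 / (0.35·0.1000 + 0.25·0.9000) ≈ 0.1346
After an optical inspection='pass': P(defective) = 0.65·0.1346 / (0.65·0.1346 + 0.75·0.8654) ≈ 0.1188
After a stress test='pass': P(defective) = 0.2·0.1188 / (0.2·0.1188 + 0.6·0.8812) ≈ 0.0430
After an optical inspection='pass': P(defective) = 0.65·0.0430 / (0.65·0.0430 + 0.75·0.9570) ≈ 0.0375

0.037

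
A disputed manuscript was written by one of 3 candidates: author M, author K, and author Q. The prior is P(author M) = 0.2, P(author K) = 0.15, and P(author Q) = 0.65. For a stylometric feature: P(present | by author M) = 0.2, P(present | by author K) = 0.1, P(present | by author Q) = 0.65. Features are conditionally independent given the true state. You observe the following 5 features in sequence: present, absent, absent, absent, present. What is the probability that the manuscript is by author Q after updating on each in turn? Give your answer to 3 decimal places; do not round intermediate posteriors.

0.694

Each posterior becomes the prior for the next update.
After 'present': normaliser = 0.2·0.2000 + 0.1·0.1500 + 0.65·0.6500; P(author M) ≈ 0.0838, P(author K) ≈ 0.0314, P(author Q) ≈ 0.8848
After 'absent': normaliser = 0.8·0.0838 + 0.9·0.0314 + 0.35·0.8848; P(author M) ≈ 0.1655, P(author K) ≈ 0.0698, P(author Q) ≈ 0.7647
After 'absent': normaliser = 0.8·0.1655 + 0.9·0.0698 + 0.35·0.7647; P(author M) ≈ 0.2860, P(author K) ≈ 0.1357, P(author Q) ≈ 0.5782
After 'absent': normaliser = 0.8·0.2860 + 0.9·0.1357 + 0.35·0.5782; P(author M) ≈ 0.4135, P(author K) ≈ 0.2208, P(author Q) ≈ 0.3657
After 'present': normaliser = 0.2·0.4135 + 0.1·0.2208 + 0.65·0.3657; P(author M) ≈ 0.2415, P(author K) ≈ 0.0645, P(author Q) ≈ 0.6941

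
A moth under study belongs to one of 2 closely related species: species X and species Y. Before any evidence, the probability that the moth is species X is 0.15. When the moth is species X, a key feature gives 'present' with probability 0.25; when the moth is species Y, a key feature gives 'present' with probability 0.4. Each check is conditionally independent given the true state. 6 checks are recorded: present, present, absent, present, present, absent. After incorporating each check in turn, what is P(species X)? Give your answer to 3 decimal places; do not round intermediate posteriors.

0.040

Each posterior becomes the prior for the next update.
After 'present': P(species X) = 0.25·0.1500 / (0.25·0.1500 + 0.4·0.8500) ≈ 0.0993
After 'present': P(species X) = 0.25·0.0993 / (0.25·0.0993 + 0.4·0.9007) ≈ 0.0645
After 'absent': P(species X) = 0.75·0.0645 / (0.75·0.0645 + 0.6·0.9355) ≈ 0.0793
After 'present': P(species X) = 0.25·0.0793 / (0.25·0.0793 + 0.4·0.9207) ≈ 0.0511
After 'present': P(species X) = 0.25·0.0511 / (0.25·0.0511 + 0.4·0.9489) ≈ 0.0326
After 'absent': P(species X) = 0.75·0.0326 / (0.75·0.0326 + 0.6·0.9674) ≈ 0.0404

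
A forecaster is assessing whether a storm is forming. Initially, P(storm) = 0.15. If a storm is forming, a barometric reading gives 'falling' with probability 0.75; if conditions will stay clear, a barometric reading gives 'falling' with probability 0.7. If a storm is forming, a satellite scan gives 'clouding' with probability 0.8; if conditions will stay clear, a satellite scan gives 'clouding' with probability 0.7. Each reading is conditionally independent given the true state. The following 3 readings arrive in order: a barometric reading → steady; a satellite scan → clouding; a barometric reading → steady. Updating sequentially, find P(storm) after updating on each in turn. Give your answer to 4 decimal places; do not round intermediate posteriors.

After a barometric reading='steady': P(storm) = 0.25·0.1500 / (0.25·0.1500 + 0.3·0.8500) ≈ 0.1282
After a satellite scan='clouding': P(storm) = 0.8·0.1282 / (0.8·0.1282 + 0.7·0.8718) ≈ 0.1439
After a barometric reading='steady': P(storm) = 0.25·0.1439 / (0.25·0.1439 + 0.3·0.8561) ≈ 0.1229

0.1229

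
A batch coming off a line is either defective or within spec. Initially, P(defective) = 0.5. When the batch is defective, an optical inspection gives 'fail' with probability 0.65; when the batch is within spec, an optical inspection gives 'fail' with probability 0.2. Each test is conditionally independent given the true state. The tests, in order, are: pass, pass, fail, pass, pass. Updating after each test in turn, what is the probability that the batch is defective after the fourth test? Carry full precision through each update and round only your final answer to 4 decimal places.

0.2139

After 'pass': P(defective) = 0.35·0.5000 / (0.35·0.5000 + 0.8·0.5000) ≈ 0.3043
After 'pass': P(defective) = 0.35·0.3043 / (0.35·0.3043 + 0.8·0.6957) ≈ 0.1607
After 'fail': P(defective) = 0.65·0.1607 / (0.65·0.1607 + 0.2·0.8393) ≈ 0.3835
After 'pass': P(defective) = 0.35·0.3835 / (0.35·0.3835 + 0.8·0.6165) ≈ 0.2139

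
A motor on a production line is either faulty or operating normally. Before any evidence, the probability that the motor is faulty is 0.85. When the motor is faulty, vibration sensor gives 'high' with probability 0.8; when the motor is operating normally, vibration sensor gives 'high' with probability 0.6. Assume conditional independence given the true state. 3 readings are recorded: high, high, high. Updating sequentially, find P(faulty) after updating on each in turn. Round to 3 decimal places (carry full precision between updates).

After 'high': P(faulty) = 0.8·0.8500 / (0.8·0.8500 + 0.6·0.1500) ≈ 0.8831
After 'high': P(faulty) = 0.8·0.8831 / (0.8·0.8831 + 0.6·0.1169) ≈ 0.9097
After 'high': P(faulty) = 0.8·0.9097 / (0.8·0.9097 + 0.6·0.0903) ≈ 0.9307

0.931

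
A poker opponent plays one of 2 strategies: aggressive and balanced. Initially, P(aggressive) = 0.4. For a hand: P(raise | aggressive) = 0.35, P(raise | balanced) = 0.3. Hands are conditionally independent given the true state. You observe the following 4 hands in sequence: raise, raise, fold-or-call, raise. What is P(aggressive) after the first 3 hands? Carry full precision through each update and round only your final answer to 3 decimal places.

After 'raise': P(aggressive) = 0.35·0.4000 / (0.35·0.4000 + 0.3·0.6000) ≈ 0.4375
After 'raise': P(aggressive) = 0.35·0.4375 / (0.35·0.4375 + 0.3·0.5625) ≈ 0.4757
After 'fold-or-call': P(aggressive) = 0.65·0.4757 / (0.65·0.4757 + 0.7·0.5243) ≈ 0.4573

0.457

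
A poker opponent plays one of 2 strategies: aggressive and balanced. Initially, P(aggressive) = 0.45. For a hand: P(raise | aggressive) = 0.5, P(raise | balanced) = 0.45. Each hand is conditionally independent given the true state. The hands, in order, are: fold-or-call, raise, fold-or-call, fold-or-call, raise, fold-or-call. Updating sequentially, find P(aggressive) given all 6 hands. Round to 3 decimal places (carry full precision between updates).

Apply Bayes' rule sequentially, carrying P(aggressive) forward.
After 'fold-or-call': P(aggressive) = 0.5·0.4500 / (0.5·0.4500 + 0.55·0.5500) ≈ 0.4265
After 'raise': P(aggressive) = 0.5·0.4265 / (0.5·0.4265 + 0.45·0.5735) ≈ 0.4525
After 'fold-or-call': P(aggressive) = 0.5·0.4525 / (0.5·0.4525 + 0.55·0.5475) ≈ 0.4290
After 'fold-or-call': P(aggressive) = 0.5·0.4290 / (0.5·0.4290 + 0.55·0.5710) ≈ 0.4058
After 'raise': P(aggressive) = 0.5·0.4058 / (0.5·0.4058 + 0.45·0.5942) ≈ 0.4315
After 'fold-or-call': P(aggressive) = 0.5·0.4315 / (0.5·0.4315 + 0.55·0.5685) ≈ 0.4083

0.408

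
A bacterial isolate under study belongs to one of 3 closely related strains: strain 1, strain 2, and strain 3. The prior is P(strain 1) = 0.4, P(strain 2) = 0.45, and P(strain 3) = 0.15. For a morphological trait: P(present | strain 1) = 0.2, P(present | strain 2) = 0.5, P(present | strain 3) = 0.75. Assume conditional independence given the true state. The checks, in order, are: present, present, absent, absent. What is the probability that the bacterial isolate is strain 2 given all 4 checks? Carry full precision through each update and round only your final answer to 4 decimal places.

0.6445

Each posterior becomes the prior for the next update.
After 'present': normaliser = 0.2·0.4000 + 0.5·0.4500 + 0.75·0.1500; P(strain 1) ≈ 0.1916, P(strain 2) ≈ 0.5389, P(strain 3) ≈ 0.2695
After 'present': normaliser = 0.2·0.1916 + 0.5·0.5389 + 0.75·0.2695; P(strain 1) ≈ 0.0752, P(strain 2) ≈ 0.5285, P(strain 3) ≈ 0.3964
After 'absent': normaliser = 0.8·0.0752 + 0.5·0.5285 + 0.25·0.3964; P(strain 1) ≈ 0.1420, P(strain 2) ≈ 0.6240, P(strain 3) ≈ 0.2340
After 'absent': normaliser = 0.8·0.1420 + 0.5·0.6240 + 0.25·0.2340; P(strain 1) ≈ 0.2347, P(strain 2) ≈ 0.6445, P(strain 3) ≈ 0.1208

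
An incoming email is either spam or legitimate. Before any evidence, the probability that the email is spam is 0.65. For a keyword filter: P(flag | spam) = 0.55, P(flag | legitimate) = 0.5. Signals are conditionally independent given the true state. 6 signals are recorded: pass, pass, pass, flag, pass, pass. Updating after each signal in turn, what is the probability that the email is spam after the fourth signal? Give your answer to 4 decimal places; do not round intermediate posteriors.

0.5983

Each posterior becomes the prior for the next update.
After 'pass': P(spam) = 0.45·0.6500 / (0.45·0.6500 + 0.5·0.3500) ≈ 0.6257
After 'pass': P(spam) = 0.45·0.6257 / (0.45·0.6257 + 0.5·0.3743) ≈ 0.6007
After 'pass': P(spam) = 0.45·0.6007 / (0.45·0.6007 + 0.5·0.3993) ≈ 0.5752
After 'flag': P(spam) = 0.55·0.5752 / (0.55·0.5752 + 0.5·0.4248) ≈ 0.5983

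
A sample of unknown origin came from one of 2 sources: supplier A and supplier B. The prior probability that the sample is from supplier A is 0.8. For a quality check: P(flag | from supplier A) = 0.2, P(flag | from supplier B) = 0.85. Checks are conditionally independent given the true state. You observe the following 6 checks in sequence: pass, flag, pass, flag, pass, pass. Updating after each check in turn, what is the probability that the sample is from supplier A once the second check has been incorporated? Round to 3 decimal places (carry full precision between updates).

0.834

After 'pass': P(supplier A) = 0.8·0.8000 / (0.8·0.8000 + 0.15·0.2000) ≈ 0.9552
After 'flag': P(supplier A) = 0.2·0.9552 / (0.2·0.9552 + 0.85·0.0448) ≈ 0.8339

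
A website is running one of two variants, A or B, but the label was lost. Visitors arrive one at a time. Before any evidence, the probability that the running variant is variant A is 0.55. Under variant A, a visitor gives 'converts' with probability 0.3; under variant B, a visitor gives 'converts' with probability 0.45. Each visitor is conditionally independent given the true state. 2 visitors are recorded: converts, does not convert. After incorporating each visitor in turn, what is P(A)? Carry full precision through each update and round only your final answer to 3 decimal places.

0.509

After 'converts': P(A) = 0.3·0.5500 / (0.3·0.5500 + 0.45·0.4500) ≈ 0.4490
After 'does not convert': P(A) = 0.7·0.4490 / (0.7·0.4490 + 0.55·0.5510) ≈ 0.5091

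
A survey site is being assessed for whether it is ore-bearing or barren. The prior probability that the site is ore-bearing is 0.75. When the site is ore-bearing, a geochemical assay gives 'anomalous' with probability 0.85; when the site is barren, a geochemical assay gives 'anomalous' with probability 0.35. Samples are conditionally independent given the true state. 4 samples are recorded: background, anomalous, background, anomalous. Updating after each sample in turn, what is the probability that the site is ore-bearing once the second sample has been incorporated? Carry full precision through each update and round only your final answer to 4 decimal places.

After 'background': P(ore) = 0.15·0.7500 / (0.15·0.7500 + 0.65·0.2500) ≈ 0.4091
After 'anomalous': P(ore) = 0.85·0.4091 / (0.85·0.4091 + 0.35·0.5909) ≈ 0.6270

0.6270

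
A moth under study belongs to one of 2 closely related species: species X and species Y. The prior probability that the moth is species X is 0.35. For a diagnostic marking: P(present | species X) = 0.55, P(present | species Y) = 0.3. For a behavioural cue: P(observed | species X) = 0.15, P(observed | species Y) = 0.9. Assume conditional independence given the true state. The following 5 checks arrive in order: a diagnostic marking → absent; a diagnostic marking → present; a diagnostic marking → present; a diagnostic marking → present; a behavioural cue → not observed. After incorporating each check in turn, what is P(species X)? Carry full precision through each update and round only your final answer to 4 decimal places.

After a diagnostic marking='absent': P(species X) = 0.45·0.3500 / (0.45·0.3500 + 0.7·0.6500) ≈ 0.2571
After a diagnostic marking='present': P(species X) = 0.55·0.2571 / (0.55·0.2571 + 0.3·0.7429) ≈ 0.3882
After a diagnostic marking='present': P(species X) = 0.55·0.3882 / (0.55·0.3882 + 0.3·0.6118) ≈ 0.5378
After a diagnostic marking='present': P(species X) = 0.55·0.5378 / (0.55·0.5378 + 0.3·0.4622) ≈ 0.6808
After a behavioural cue='not observed': P(species X) = 0.85·0.6808 / (0.85·0.6808 + 0.1·0.3192) ≈ 0.9477

0.9477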